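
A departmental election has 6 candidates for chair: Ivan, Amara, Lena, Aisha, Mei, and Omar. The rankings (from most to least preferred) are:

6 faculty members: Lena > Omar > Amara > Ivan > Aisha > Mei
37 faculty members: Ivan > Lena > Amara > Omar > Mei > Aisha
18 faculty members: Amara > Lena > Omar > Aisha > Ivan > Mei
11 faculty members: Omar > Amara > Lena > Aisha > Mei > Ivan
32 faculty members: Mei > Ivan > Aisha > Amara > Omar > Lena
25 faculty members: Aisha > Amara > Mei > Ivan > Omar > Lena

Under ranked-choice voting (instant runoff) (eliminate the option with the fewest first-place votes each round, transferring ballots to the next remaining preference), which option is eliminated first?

Round 1: Ivan 37, Amara 18, Lena 6, Aisha 25, Mei 32, Omar 11. Eliminate Lena.

Lena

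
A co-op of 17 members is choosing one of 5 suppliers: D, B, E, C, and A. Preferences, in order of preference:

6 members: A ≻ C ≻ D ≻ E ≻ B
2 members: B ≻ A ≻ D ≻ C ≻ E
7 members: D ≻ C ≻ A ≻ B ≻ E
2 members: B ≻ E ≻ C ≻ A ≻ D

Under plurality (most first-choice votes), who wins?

First-place votes: D 7, B 4, E 0, C 0, A 6.
D has the most first-place votes.

D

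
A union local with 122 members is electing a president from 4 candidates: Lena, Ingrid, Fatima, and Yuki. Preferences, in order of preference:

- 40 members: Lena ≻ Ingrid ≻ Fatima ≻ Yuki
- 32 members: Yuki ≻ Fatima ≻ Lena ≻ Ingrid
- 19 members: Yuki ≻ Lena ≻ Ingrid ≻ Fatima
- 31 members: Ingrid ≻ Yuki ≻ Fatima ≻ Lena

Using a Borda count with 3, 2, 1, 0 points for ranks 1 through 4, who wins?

Lena: 40·3 + 32·1 + 19·2 + 31·0 = 190
Ingrid: 40·2 + 32·0 + 19·1 + 31·3 = 192
Fatima: 40·1 + 32·2 + 19·0 + 31·1 = 135
Yuki: 40·0 + 32·3 + 19·3 + 31·2 = 215
Yuki has the highest Borda score (215).

Yuki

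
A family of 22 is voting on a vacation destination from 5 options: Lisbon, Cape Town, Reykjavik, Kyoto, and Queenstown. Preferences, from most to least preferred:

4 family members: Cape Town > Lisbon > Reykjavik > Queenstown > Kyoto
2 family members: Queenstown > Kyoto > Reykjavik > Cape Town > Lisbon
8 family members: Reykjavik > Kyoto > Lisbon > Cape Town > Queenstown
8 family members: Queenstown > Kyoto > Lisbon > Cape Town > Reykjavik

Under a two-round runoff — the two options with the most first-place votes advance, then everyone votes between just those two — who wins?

Reykjavik

Round 1 first-place votes: Lisbon 0, Cape Town 4, Reykjavik 8, Kyoto 0, Queenstown 10.
Queenstown and Reykjavik advance.
Runoff: Queenstown is preferred to Reykjavik by 10 voters; Reykjavik by 12.
Reykjavik wins the runoff.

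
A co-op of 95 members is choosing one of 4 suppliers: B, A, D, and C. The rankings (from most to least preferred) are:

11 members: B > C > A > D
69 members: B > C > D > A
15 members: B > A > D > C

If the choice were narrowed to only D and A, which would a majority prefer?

Voters preferring D to A: 69; preferring A to D: 26.
D wins the head-to-head.

D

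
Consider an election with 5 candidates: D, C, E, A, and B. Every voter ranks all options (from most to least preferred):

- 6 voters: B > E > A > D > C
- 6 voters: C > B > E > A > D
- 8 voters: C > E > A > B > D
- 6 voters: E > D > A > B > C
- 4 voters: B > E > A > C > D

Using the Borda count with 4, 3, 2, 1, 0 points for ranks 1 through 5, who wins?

D: 6·1 + 6·0 + 8·0 + 6·3 + 4·0 = 24
C: 6·0 + 6·4 + 8·4 + 6·0 + 4·1 = 60
E: 6·3 + 6·2 + 8·3 + 6·4 + 4·3 = 90
A: 6·2 + 6·1 + 8·2 + 6·2 + 4·2 = 54
B: 6·4 + 6·3 + 8·1 + 6·1 + 4·4 = 72
E has the highest Borda score (90).

E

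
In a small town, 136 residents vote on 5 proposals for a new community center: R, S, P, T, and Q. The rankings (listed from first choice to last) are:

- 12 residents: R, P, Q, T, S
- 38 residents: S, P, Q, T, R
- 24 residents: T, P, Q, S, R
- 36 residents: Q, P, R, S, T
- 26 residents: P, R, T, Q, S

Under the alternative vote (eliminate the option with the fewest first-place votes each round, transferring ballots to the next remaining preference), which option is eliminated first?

R

Round 1: R 12, S 38, P 26, T 24, Q 36. Eliminate R.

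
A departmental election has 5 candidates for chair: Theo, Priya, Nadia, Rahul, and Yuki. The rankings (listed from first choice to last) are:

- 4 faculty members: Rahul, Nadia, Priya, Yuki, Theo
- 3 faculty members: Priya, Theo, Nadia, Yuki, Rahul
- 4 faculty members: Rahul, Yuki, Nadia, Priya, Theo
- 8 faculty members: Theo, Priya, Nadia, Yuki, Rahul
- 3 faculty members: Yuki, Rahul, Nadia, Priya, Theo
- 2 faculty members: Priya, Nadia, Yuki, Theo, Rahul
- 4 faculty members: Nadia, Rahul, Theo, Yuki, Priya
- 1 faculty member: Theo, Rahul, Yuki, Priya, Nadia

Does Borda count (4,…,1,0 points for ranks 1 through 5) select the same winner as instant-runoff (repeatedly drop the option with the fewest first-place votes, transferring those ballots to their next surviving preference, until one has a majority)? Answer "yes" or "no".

Borda — scores: Theo 55, Priya 60, Nadia 70, Rahul 56, Yuki 49. Winner: Nadia.
Instant-runoff — R1 Theo 9, Priya 5, Nadia 4, Rahul 8, Yuki 3 (Yuki out); R2 Theo 9, Priya 5, Nadia 4, Rahul 11 (Nadia out); R3 Theo 9, Priya 5, Rahul 15 (Rahul winner). Winner: Rahul.
The two methods disagree.

no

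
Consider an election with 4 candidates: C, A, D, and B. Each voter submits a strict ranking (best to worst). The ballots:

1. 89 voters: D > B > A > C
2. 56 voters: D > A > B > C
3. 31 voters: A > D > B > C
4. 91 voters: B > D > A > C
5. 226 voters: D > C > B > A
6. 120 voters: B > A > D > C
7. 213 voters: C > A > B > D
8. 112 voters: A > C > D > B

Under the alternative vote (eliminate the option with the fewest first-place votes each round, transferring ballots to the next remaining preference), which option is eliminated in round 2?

B

Round 1: C 213, A 143, D 371, B 211. Eliminate A.
Round 2: C 325, D 402, B 211. Eliminate B.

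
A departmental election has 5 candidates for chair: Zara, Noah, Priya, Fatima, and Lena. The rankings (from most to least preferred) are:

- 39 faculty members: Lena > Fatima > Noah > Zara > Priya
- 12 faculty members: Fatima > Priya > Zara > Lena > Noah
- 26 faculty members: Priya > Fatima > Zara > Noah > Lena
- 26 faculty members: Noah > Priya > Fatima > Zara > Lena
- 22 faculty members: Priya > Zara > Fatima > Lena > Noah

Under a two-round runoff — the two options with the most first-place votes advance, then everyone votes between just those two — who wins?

Round 1 first-place votes: Zara 0, Noah 26, Priya 48, Fatima 12, Lena 39.
Priya and Lena advance.
Runoff: Priya is preferred to Lena by 86 voters; Lena by 39.
Priya wins the runoff.

Priya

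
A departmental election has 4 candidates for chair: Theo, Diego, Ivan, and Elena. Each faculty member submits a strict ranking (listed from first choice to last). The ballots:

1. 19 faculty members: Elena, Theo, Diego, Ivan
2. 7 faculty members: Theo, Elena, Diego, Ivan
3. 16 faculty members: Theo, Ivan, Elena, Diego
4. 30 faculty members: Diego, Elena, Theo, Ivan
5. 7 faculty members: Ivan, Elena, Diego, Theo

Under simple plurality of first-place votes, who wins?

First-place votes: Theo 23, Diego 30, Ivan 7, Elena 19.
Diego has the most first-place votes.

Diego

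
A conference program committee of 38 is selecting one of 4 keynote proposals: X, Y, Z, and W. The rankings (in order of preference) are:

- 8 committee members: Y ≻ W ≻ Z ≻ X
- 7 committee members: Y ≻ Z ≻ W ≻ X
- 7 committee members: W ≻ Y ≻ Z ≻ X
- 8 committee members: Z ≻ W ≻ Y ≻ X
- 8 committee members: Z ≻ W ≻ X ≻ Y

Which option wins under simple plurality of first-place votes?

Z

First-place votes: X 0, Y 15, Z 16, W 7.
Z has the most first-place votes.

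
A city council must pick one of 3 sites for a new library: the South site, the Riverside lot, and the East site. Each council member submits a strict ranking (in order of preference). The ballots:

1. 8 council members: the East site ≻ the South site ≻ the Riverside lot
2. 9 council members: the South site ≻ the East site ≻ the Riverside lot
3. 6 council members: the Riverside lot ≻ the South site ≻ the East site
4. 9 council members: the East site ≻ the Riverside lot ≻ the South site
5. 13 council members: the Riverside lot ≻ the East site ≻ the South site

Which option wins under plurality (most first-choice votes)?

the Riverside lot

First-place votes: the South site 9, the Riverside lot 19, the East site 17.
the Riverside lot has the most first-place votes.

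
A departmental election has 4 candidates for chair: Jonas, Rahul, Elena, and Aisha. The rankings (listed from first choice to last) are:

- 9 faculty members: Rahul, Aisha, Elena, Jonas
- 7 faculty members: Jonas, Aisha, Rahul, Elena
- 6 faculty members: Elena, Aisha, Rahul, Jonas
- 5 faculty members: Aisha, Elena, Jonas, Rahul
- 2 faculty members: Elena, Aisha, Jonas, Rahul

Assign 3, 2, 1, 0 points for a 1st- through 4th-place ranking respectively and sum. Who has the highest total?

Aisha

Jonas: 9·0 + 7·3 + 6·0 + 5·1 + 2·1 = 28
Rahul: 9·3 + 7·1 + 6·1 + 5·0 + 2·0 = 40
Elena: 9·1 + 7·0 + 6·3 + 5·2 + 2·3 = 43
Aisha: 9·2 + 7·2 + 6·2 + 5·3 + 2·2 = 63
Aisha has the highest Borda score (63).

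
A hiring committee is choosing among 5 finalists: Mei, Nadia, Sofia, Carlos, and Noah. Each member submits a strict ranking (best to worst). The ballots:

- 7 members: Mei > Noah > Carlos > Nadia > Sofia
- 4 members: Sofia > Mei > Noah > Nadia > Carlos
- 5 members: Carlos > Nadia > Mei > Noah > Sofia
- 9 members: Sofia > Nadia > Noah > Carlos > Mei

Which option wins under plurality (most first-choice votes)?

Sofia

First-place votes: Mei 7, Nadia 0, Sofia 13, Carlos 5, Noah 0.
Sofia has the most first-place votes.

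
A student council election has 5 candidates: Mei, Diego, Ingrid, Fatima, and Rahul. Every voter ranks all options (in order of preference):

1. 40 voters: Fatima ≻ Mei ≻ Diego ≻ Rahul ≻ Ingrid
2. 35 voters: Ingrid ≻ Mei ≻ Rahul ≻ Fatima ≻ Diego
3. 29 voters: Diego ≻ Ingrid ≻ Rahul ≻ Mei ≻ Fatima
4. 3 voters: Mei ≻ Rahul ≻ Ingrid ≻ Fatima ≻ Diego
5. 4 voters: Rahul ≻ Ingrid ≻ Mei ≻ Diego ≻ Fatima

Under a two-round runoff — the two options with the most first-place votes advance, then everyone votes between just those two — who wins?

Round 1 first-place votes: Mei 3, Diego 29, Ingrid 35, Fatima 40, Rahul 4.
Fatima and Ingrid advance.
Runoff: Fatima is preferred to Ingrid by 40 voters; Ingrid by 71.
Ingrid wins the runoff.

Ingrid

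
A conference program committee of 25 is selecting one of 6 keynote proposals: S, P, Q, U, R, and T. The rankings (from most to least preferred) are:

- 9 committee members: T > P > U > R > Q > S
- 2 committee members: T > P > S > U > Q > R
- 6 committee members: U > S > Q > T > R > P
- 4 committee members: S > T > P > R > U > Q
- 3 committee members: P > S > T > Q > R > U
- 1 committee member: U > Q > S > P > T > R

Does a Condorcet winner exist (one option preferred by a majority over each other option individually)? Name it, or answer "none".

none

Checking pairwise contests:
P beats S 14–11.
T beats P 21–4.
S beats Q 15–10.
P beats U 18–7.
S beats R 16–9.
S beats T 14–11.
Every option loses at least one head-to-head, so there is no Condorcet winner.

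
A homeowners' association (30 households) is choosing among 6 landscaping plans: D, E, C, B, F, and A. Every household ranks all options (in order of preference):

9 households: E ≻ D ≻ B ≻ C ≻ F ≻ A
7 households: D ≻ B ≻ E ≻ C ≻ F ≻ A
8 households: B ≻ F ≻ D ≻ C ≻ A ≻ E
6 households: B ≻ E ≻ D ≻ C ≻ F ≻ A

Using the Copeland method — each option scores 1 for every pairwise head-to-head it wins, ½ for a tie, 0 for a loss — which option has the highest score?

D

D: beats C, B, F, and A; ties E → score 4.5.
E: beats C, F, and A; ties D; loses to B → score 3.5.
C: beats F and A; loses to D, E, and B → score 2.
B: beats E, C, F, and A; loses to D → score 4.
F: beats A; loses to D, E, C, and B → score 1.
A: loses to D, E, C, B, and F → score 0.
D has the best pairwise record.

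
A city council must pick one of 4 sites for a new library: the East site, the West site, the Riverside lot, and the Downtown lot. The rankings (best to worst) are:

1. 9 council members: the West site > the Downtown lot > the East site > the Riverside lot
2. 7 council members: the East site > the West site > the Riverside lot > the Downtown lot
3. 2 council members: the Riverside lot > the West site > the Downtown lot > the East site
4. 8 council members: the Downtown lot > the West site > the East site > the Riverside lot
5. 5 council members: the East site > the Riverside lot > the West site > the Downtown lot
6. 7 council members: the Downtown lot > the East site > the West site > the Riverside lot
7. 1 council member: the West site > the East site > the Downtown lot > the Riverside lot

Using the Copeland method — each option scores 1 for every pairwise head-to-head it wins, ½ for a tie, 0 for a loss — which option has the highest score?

the East site: beats the Riverside lot; loses to the West site and the Downtown lot → score 1.
the West site: beats the East site, the Riverside lot, and the Downtown lot → score 3.
the Riverside lot: loses to the East site, the West site, and the Downtown lot → score 0.
the Downtown lot: beats the East site and the Riverside lot; loses to the West site → score 2.
the West site has the best pairwise record.

the West site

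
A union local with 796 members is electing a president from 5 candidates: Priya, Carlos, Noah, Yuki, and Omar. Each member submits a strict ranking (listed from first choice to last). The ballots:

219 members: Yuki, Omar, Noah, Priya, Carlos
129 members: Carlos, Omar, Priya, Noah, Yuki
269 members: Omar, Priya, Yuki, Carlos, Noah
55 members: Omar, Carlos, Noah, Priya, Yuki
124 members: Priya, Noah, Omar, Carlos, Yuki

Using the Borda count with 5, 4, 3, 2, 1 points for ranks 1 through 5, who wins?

Omar

Priya: 219·2 + 129·3 + 269·4 + 55·2 + 124·5 = 2631
Carlos: 219·1 + 129·5 + 269·2 + 55·4 + 124·2 = 1870
Noah: 219·3 + 129·2 + 269·1 + 55·3 + 124·4 = 1845
Yuki: 219·5 + 129·1 + 269·3 + 55·1 + 124·1 = 2210
Omar: 219·4 + 129·4 + 269·5 + 55·5 + 124·3 = 3384
Omar has the highest Borda score (3384).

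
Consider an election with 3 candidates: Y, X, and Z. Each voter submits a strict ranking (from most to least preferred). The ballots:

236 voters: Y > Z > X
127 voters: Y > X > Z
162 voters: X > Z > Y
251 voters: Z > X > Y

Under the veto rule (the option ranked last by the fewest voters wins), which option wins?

Z

Last-place votes: Y 413, X 236, Z 127.
Z is ranked last by the fewest voters, so Z wins.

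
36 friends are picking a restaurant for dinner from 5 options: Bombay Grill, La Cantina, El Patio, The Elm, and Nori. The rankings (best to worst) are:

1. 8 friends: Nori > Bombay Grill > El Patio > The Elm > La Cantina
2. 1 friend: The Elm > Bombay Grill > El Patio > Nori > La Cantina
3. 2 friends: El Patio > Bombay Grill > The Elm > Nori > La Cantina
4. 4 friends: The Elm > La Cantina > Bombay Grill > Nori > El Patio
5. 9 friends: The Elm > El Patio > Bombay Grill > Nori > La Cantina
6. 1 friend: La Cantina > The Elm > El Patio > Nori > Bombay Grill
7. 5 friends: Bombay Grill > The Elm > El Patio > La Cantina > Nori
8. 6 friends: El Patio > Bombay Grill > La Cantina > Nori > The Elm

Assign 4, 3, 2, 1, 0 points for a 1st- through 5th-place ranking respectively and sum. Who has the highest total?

Bombay Grill: 8·3 + 1·3 + 2·3 + 4·2 + 9·2 + 1·0 + 5·4 + 6·3 = 97
La Cantina: 8·0 + 1·0 + 2·0 + 4·3 + 9·0 + 1·4 + 5·1 + 6·2 = 33
El Patio: 8·2 + 1·2 + 2·4 + 4·0 + 9·3 + 1·2 + 5·2 + 6·4 = 89
The Elm: 8·1 + 1·4 + 2·2 + 4·4 + 9·4 + 1·3 + 5·3 + 6·0 = 86
Nori: 8·4 + 1·1 + 2·1 + 4·1 + 9·1 + 1·1 + 5·0 + 6·1 = 55
Bombay Grill has the highest Borda score (97).

Bombay Grill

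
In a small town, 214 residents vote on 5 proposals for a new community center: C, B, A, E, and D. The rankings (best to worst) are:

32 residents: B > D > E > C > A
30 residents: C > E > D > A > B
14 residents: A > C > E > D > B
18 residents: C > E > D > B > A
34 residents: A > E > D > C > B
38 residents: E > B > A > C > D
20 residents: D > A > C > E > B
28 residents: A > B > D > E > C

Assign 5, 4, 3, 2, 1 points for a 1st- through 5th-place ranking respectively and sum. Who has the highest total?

C: 32·2 + 30·5 + 14·4 + 18·5 + 34·2 + 38·2 + 20·3 + 28·1 = 592
B: 32·5 + 30·1 + 14·1 + 18·2 + 34·1 + 38·4 + 20·1 + 28·4 = 558
A: 32·1 + 30·2 + 14·5 + 18·1 + 34·5 + 38·3 + 20·4 + 28·5 = 684
E: 32·3 + 30·4 + 14·3 + 18·4 + 34·4 + 38·5 + 20·2 + 28·2 = 752
D: 32·4 + 30·3 + 14·2 + 18·3 + 34·3 + 38·1 + 20·5 + 28·3 = 624
E has the highest Borda score (752).

E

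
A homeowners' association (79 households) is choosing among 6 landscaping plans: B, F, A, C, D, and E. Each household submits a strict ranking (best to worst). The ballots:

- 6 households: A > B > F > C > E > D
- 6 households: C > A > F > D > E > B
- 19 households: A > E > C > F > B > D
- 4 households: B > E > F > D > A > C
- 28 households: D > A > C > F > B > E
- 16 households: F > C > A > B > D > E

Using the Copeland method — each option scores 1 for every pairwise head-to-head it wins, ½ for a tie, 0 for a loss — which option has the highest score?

B: beats D and E; loses to F, A, and C → score 2.
F: beats B, D, and E; loses to A and C → score 3.
A: beats B, F, C, D, and E → score 5.
C: beats B, F, D, and E; loses to A → score 4.
D: beats E; loses to B, F, A, and C → score 1.
E: loses to B, F, A, C, and D → score 0.
A has the best pairwise record.

A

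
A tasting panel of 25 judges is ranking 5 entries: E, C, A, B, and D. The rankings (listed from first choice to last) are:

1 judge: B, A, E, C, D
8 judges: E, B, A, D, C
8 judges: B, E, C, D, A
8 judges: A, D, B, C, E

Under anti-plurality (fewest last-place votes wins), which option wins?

Last-place votes: E 8, C 8, A 8, B 0, D 1.
B is ranked last by the fewest voters, so B wins.

B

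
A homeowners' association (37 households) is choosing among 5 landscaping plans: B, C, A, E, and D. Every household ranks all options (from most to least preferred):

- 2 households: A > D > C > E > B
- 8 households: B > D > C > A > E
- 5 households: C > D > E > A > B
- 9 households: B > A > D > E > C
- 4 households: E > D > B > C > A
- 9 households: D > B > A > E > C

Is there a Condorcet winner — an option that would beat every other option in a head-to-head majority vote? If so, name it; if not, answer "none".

D vs B: 20–17 for D.
D vs C: 32–5 for D.
D vs A: 26–11 for D.
D vs E: 33–4 for D.
D beats every other option head-to-head.

D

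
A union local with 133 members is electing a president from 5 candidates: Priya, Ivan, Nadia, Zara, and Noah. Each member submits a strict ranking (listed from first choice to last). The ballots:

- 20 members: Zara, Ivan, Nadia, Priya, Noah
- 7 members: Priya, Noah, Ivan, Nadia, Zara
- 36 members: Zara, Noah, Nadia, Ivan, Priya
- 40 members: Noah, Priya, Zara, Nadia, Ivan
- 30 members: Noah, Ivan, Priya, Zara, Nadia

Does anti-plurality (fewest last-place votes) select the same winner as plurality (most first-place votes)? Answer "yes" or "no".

no

Anti-plurality — last-place votes: Priya 36, Ivan 40, Nadia 30, Zara 7, Noah 20. Winner: Zara.
Plurality — first-place votes: Priya 7, Ivan 0, Nadia 0, Zara 56, Noah 70. Winner: Noah.
The two methods disagree.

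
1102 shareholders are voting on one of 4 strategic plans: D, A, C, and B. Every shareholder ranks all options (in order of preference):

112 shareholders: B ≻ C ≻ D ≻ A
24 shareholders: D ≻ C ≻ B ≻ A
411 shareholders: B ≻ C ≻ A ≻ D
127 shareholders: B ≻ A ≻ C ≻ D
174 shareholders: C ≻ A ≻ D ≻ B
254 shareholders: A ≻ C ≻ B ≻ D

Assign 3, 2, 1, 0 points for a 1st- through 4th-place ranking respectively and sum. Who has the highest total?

C

D: 112·1 + 24·3 + 411·0 + 127·0 + 174·1 + 254·0 = 358
A: 112·0 + 24·0 + 411·1 + 127·2 + 174·2 + 254·3 = 1775
C: 112·2 + 24·2 + 411·2 + 127·1 + 174·3 + 254·2 = 2251
B: 112·3 + 24·1 + 411·3 + 127·3 + 174·0 + 254·1 = 2228
C has the highest Borda score (2251).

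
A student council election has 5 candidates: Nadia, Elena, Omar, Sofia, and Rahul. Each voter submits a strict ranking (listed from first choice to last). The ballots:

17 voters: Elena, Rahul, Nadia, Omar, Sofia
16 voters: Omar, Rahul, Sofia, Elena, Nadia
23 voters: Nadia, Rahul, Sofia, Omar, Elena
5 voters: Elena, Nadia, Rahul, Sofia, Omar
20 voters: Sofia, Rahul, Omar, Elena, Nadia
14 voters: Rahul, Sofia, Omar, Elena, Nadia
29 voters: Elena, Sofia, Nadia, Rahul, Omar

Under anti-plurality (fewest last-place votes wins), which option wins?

Rahul

Last-place votes: Nadia 50, Elena 23, Omar 34, Sofia 17, Rahul 0.
Rahul is ranked last by the fewest voters, so Rahul wins.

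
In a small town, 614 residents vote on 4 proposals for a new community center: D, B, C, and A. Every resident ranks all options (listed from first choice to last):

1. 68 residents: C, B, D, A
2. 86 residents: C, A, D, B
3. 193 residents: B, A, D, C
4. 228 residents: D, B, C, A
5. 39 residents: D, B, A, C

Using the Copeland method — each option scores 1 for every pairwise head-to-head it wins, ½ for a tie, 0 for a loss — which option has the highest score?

D: beats B, C, and A → score 3.
B: beats C and A; loses to D → score 2.
C: beats A; loses to D and B → score 1.
A: loses to D, B, and C → score 0.
D has the best pairwise record.

D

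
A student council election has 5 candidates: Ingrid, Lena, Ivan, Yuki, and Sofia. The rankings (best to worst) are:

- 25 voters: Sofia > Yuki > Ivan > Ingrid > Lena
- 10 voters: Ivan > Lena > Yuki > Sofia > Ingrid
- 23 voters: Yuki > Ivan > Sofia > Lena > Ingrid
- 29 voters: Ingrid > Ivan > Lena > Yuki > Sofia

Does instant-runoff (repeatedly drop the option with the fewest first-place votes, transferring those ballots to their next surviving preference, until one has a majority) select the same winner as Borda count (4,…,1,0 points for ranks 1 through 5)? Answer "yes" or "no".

no

Instant-runoff — R1 Ingrid 29, Lena 0, Ivan 10, Yuki 23, Sofia 25 (Lena out); R2 Ingrid 29, Ivan 10, Yuki 23, Sofia 25 (Ivan out); R3 Ingrid 29, Yuki 33, Sofia 25 (Sofia out); R4 Ingrid 29, Yuki 58 (Yuki winner). Winner: Yuki.
Borda — scores: Ingrid 141, Lena 111, Ivan 246, Yuki 216, Sofia 156. Winner: Ivan.
The two methods disagree.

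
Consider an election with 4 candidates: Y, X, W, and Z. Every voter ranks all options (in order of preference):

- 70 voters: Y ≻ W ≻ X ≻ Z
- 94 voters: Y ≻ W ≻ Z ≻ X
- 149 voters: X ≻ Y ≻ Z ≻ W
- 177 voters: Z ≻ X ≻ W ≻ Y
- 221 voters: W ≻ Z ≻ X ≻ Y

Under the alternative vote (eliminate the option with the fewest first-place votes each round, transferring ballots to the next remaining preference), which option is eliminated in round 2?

Round 1: Y 164, X 149, W 221, Z 177. Eliminate X.
Round 2: Y 313, W 221, Z 177. Eliminate Z.

Z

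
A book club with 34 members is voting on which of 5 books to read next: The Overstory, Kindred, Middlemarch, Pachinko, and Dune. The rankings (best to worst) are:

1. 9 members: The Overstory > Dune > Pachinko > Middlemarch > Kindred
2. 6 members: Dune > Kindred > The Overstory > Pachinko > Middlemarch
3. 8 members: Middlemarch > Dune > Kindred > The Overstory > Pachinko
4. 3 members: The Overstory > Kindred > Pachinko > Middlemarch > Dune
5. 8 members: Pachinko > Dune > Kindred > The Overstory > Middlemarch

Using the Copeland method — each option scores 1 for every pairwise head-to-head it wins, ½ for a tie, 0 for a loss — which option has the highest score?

The Overstory: beats Middlemarch and Pachinko; loses to Kindred and Dune → score 2.
Kindred: beats The Overstory; ties Middlemarch and Pachinko; loses to Dune → score 2.
Middlemarch: ties Kindred; loses to The Overstory, Pachinko, and Dune → score 0.5.
Pachinko: beats Middlemarch; ties Kindred; loses to The Overstory and Dune → score 1.5.
Dune: beats The Overstory, Kindred, Middlemarch, and Pachinko → score 4.
Dune has the best pairwise record.

Dune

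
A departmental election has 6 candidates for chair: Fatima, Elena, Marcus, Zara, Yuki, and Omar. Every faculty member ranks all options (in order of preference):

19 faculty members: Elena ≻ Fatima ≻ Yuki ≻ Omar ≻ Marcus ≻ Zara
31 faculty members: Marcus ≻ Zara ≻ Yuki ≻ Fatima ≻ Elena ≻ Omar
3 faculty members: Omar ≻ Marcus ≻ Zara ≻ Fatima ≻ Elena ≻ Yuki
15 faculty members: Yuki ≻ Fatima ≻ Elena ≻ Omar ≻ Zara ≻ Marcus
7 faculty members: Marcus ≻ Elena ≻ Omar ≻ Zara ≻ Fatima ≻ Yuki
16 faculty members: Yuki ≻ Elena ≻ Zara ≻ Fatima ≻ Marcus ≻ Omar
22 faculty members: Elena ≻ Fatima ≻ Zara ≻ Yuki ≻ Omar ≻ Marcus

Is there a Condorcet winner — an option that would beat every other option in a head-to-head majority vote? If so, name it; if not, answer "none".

none

Checking pairwise contests:
Elena beats Fatima 64–49.
Yuki beats Elena 62–51.
Fatima beats Marcus 72–41.
Elena beats Zara 79–34.
Zara beats Yuki 63–50.
Fatima beats Omar 103–10.
Every option loses at least one head-to-head, so there is no Condorcet winner.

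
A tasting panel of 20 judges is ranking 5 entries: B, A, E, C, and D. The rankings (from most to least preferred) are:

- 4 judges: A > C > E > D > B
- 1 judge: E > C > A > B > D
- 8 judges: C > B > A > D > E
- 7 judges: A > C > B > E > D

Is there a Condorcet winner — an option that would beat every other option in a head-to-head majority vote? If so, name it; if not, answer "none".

A vs B: 12–8 for A.
A vs E: 19–1 for A.
A vs C: 11–9 for A.
A vs D: 20–0 for A.
A beats every other option head-to-head.

A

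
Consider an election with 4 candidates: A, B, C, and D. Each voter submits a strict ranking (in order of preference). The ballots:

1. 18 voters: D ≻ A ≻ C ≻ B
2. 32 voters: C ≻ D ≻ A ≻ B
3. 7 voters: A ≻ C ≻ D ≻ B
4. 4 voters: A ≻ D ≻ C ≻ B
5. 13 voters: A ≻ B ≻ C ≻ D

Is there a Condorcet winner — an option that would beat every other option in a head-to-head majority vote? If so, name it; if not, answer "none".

Checking pairwise contests:
D beats A 50–24.
A beats B 74–0.
A beats C 42–32.
C beats D 52–22.
Every option loses at least one head-to-head, so there is no Condorcet winner.

none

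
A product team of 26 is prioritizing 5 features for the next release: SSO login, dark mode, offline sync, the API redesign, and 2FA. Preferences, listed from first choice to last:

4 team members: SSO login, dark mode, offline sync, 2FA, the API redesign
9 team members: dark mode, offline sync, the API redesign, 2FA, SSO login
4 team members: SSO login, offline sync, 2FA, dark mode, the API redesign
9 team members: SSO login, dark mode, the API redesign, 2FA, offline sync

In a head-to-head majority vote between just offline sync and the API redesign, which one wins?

Voters preferring offline sync to the API redesign: 17; preferring the API redesign to offline sync: 9.
offline sync wins the head-to-head.

offline sync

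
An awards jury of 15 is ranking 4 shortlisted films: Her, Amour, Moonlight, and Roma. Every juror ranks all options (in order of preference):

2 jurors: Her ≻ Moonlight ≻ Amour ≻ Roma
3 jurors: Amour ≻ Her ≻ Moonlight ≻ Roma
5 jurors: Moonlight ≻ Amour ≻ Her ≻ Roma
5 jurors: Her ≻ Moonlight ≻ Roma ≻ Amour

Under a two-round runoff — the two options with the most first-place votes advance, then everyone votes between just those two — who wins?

Round 1 first-place votes: Her 7, Amour 3, Moonlight 5, Roma 0.
Her and Moonlight advance.
Runoff: Her is preferred to Moonlight by 10 voters; Moonlight by 5.
Her wins the runoff.

Her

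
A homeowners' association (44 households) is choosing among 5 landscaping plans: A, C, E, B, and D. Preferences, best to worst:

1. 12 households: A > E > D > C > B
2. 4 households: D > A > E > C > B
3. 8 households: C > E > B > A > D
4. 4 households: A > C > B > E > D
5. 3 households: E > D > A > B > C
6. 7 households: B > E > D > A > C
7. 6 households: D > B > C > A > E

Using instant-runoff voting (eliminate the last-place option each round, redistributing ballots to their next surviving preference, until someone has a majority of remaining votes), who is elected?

Round 1: A 16, C 8, E 3, B 7, D 10. Eliminate E.
Round 2: A 16, C 8, B 7, D 13. Eliminate B.
Round 3: A 16, C 8, D 20. Eliminate C.
Round 4: A 24, D 20. A has a majority.

A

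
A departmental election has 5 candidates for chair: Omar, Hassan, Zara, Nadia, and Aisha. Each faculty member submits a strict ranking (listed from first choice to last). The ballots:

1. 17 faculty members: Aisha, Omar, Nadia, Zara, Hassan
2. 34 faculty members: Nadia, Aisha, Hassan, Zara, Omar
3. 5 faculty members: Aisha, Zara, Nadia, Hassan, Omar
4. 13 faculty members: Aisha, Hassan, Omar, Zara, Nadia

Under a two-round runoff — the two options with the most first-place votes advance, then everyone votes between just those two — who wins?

Aisha

Round 1 first-place votes: Omar 0, Hassan 0, Zara 0, Nadia 34, Aisha 35.
Aisha and Nadia advance.
Runoff: Aisha is preferred to Nadia by 35 voters; Nadia by 34.
Aisha wins the runoff.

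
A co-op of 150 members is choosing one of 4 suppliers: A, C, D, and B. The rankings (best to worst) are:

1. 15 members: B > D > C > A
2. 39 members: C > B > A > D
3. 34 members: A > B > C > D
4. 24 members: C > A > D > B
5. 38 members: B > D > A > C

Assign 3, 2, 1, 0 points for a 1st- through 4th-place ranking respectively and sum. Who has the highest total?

A: 15·0 + 39·1 + 34·3 + 24·2 + 38·1 = 227
C: 15·1 + 39·3 + 34·1 + 24·3 + 38·0 = 238
D: 15·2 + 39·0 + 34·0 + 24·1 + 38·2 = 130
B: 15·3 + 39·2 + 34·2 + 24·0 + 38·3 = 305
B has the highest Borda score (305).

B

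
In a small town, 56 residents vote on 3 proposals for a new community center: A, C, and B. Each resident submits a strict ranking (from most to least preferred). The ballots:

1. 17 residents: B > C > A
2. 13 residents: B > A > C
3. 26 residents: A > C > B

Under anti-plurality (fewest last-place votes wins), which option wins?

Last-place votes: A 17, C 13, B 26.
C is ranked last by the fewest voters, so C wins.

C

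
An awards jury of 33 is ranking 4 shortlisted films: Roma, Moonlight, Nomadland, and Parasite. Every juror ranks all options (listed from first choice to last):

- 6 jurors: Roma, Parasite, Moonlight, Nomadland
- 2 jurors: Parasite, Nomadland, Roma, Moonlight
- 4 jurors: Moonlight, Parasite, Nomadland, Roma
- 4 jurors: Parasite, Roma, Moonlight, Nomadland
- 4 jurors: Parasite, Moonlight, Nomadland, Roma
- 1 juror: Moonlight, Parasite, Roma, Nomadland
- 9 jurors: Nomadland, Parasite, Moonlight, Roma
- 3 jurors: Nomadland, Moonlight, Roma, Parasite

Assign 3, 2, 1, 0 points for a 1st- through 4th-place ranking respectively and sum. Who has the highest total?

Parasite

Roma: 6·3 + 2·1 + 4·0 + 4·2 + 4·0 + 1·1 + 9·0 + 3·1 = 32
Moonlight: 6·1 + 2·0 + 4·3 + 4·1 + 4·2 + 1·3 + 9·1 + 3·2 = 48
Nomadland: 6·0 + 2·2 + 4·1 + 4·0 + 4·1 + 1·0 + 9·3 + 3·3 = 48
Parasite: 6·2 + 2·3 + 4·2 + 4·3 + 4·3 + 1·2 + 9·2 + 3·0 = 70
Parasite has the highest Borda score (70).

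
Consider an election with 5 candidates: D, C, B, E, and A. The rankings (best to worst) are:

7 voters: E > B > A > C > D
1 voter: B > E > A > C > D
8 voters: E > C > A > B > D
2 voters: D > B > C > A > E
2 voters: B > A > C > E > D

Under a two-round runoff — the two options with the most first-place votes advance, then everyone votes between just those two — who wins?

Round 1 first-place votes: D 2, C 0, B 3, E 15, A 0.
E and B advance.
Runoff: E is preferred to B by 15 voters; B by 5.
E wins the runoff.

E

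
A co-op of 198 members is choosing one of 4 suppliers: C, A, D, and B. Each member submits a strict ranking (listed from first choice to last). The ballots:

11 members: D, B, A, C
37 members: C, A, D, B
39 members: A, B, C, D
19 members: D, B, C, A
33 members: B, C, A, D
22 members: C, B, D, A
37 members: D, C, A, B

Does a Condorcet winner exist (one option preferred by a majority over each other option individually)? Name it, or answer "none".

none

Checking pairwise contests:
B beats C 102–96.
C beats A 148–50.
C beats D 131–67.
A beats B 113–85.
Every option loses at least one head-to-head, so there is no Condorcet winner.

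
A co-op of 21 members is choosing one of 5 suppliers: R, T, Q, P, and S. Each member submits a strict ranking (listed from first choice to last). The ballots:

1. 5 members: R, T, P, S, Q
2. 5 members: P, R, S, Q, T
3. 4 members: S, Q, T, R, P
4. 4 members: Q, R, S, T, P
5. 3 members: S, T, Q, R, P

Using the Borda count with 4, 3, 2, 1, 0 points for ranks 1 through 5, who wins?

R

R: 5·4 + 5·3 + 4·1 + 4·3 + 3·1 = 54
T: 5·3 + 5·0 + 4·2 + 4·1 + 3·3 = 36
Q: 5·0 + 5·1 + 4·3 + 4·4 + 3·2 = 39
P: 5·2 + 5·4 + 4·0 + 4·0 + 3·0 = 30
S: 5·1 + 5·2 + 4·4 + 4·2 + 3·4 = 51
R has the highest Borda score (54).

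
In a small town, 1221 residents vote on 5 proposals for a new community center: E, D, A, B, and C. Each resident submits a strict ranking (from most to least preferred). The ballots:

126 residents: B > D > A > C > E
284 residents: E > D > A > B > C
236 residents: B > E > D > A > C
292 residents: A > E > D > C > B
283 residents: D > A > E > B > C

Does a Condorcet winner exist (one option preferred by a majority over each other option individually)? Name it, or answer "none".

Checking pairwise contests:
A beats E 701–520.
E beats D 812–409.
D beats A 929–292.
E beats B 859–362.
E beats C 1095–126.
Every option loses at least one head-to-head, so there is no Condorcet winner.

none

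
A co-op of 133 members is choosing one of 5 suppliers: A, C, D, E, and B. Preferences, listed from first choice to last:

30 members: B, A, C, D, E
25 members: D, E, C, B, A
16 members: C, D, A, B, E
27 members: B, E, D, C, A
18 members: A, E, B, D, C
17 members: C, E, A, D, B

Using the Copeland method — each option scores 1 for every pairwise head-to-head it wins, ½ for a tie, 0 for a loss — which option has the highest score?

A: loses to C, D, E, and B → score 0.
C: beats A; loses to D, E, and B → score 1.
D: beats A, C, and E; loses to B → score 3.
E: beats A and C; loses to D and B → score 2.
B: beats A, C, D, and E → score 4.
B has the best pairwise record.

B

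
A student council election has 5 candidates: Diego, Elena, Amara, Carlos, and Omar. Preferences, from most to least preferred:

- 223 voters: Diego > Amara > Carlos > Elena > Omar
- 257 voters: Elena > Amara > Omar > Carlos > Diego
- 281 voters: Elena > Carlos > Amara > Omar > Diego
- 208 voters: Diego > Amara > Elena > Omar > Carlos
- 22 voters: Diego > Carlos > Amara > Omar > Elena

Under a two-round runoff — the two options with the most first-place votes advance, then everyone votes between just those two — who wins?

Round 1 first-place votes: Diego 453, Elena 538, Amara 0, Carlos 0, Omar 0.
Elena and Diego advance.
Runoff: Elena is preferred to Diego by 538 voters; Diego by 453.
Elena wins the runoff.

Elena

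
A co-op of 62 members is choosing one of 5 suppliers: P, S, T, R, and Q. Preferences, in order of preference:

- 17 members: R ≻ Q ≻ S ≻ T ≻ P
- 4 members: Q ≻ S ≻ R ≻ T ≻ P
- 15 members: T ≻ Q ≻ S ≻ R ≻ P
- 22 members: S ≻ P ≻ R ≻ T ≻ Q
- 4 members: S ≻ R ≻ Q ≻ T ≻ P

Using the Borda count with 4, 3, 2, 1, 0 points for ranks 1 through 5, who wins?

P: 17·0 + 4·0 + 15·0 + 22·3 + 4·0 = 66
S: 17·2 + 4·3 + 15·2 + 22·4 + 4·4 = 180
T: 17·1 + 4·1 + 15·4 + 22·1 + 4·1 = 107
R: 17·4 + 4·2 + 15·1 + 22·2 + 4·3 = 147
Q: 17·3 + 4·4 + 15·3 + 22·0 + 4·2 = 120
S has the highest Borda score (180).

S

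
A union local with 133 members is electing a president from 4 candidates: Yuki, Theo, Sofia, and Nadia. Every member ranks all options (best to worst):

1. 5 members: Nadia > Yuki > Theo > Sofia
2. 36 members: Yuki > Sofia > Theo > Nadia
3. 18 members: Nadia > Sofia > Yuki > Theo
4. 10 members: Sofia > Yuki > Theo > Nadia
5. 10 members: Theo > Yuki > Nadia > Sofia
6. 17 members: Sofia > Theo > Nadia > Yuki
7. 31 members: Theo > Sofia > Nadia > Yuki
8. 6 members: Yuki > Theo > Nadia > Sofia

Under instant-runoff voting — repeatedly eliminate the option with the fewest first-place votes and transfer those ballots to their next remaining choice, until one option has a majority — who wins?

Sofia

Round 1: Yuki 42, Theo 41, Sofia 27, Nadia 23. Eliminate Nadia.
Round 2: Yuki 47, Theo 41, Sofia 45. Eliminate Theo.
Round 3: Yuki 57, Sofia 76. Sofia has a majority.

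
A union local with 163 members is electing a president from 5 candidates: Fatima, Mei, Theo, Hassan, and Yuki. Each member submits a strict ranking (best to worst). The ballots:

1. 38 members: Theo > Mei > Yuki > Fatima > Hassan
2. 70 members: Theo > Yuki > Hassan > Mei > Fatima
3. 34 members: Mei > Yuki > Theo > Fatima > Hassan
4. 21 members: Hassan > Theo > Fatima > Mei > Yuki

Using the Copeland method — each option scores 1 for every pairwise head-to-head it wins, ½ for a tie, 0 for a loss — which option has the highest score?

Theo

Fatima: loses to Mei, Theo, Hassan, and Yuki → score 0.
Mei: beats Fatima and Yuki; loses to Theo and Hassan → score 2.
Theo: beats Fatima, Mei, Hassan, and Yuki → score 4.
Hassan: beats Fatima and Mei; loses to Theo and Yuki → score 2.
Yuki: beats Fatima and Hassan; loses to Mei and Theo → score 2.
Theo has the best pairwise record.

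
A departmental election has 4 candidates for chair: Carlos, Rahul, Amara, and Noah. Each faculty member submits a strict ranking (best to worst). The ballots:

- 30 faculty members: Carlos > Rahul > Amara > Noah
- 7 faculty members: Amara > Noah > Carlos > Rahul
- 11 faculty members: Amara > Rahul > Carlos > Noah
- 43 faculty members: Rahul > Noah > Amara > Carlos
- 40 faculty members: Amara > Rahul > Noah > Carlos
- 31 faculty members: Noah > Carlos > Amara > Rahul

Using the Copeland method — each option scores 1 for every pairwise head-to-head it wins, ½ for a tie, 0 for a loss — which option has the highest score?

Amara

Carlos: loses to Rahul, Amara, and Noah → score 0.
Rahul: beats Carlos and Noah; loses to Amara → score 2.
Amara: beats Carlos, Rahul, and Noah → score 3.
Noah: beats Carlos; loses to Rahul and Amara → score 1.
Amara has the best pairwise record.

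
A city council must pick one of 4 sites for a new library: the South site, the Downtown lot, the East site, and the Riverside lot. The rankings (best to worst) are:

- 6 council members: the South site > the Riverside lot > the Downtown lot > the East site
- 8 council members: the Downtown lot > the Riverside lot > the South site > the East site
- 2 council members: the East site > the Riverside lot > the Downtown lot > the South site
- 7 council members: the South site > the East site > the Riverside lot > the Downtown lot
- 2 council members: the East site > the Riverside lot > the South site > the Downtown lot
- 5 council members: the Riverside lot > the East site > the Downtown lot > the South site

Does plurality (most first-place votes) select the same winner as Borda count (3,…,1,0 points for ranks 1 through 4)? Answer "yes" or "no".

no

Plurality — first-place votes: the South site 13, the Downtown lot 8, the East site 4, the Riverside lot 5. Winner: the South site.
Borda — scores: the South site 49, the Downtown lot 37, the East site 36, the Riverside lot 58. Winner: the Riverside lot.
The two methods disagree.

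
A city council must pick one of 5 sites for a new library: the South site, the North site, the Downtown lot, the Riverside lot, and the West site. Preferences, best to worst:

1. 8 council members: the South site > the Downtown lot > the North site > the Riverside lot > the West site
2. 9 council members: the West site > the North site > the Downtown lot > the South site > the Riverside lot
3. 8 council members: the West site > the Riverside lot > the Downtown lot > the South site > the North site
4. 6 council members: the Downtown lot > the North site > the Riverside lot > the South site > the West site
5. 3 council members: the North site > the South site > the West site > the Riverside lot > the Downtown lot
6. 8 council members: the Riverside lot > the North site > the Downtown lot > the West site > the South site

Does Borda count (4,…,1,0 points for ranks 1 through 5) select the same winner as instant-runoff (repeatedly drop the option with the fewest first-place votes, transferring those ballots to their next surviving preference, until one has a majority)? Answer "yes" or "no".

Borda — scores: the South site 64, the North site 97, the Downtown lot 98, the Riverside lot 79, the West site 82. Winner: the Downtown lot.
Instant-runoff — R1 the South site 8, the North site 3, the Downtown lot 6, the Riverside lot 8, the West site 17 (the North site out); R2 the South site 11, the Downtown lot 6, the Riverside lot 8, the West site 17 (the Downtown lot out); R3 the South site 11, the Riverside lot 14, the West site 17 (the South site out); R4 the Riverside lot 22, the West site 20 (the Riverside lot winner). Winner: the Riverside lot.
The two methods disagree.

no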